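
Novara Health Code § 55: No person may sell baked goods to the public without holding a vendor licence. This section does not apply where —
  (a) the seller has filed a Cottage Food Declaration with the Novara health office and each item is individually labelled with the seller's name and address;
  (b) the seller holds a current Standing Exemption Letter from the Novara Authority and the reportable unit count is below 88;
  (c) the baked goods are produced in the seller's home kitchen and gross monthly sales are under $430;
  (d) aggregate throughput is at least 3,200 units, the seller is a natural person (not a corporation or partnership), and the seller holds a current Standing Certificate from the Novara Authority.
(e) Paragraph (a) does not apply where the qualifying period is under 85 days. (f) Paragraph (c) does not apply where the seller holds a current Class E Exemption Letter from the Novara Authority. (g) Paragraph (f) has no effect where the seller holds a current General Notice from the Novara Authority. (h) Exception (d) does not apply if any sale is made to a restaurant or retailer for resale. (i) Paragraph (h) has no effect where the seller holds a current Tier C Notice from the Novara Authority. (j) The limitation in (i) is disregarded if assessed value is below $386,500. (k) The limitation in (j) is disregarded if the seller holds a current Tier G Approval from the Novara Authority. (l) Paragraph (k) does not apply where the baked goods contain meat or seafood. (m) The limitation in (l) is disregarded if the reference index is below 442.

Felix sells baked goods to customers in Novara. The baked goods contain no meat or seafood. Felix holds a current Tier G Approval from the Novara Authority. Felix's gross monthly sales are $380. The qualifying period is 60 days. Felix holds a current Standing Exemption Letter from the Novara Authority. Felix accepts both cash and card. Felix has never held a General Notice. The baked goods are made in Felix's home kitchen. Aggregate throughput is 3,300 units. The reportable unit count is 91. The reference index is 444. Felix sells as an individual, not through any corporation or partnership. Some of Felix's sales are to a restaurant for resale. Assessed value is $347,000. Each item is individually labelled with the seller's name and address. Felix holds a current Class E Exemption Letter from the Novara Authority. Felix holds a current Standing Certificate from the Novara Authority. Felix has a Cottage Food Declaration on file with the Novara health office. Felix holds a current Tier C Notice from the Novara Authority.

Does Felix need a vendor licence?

No — exception (d) applies; Felix is not required to hold a vendor licence.

All of (a)'s requirements are met (a Cottage Food Declaration is on file; items are individually labelled). However, paragraph (e) must be considered: (e) operates against (a): the qualifying period is 60 days, under the 85 days limit. So (a) is unavailable.
Exception (b) does not apply: the reportable unit count is 91, not below 88.
All of (c)'s requirements are met (the baked goods are home-kitchen produced; gross monthly sales are $380, under the $430 limit). But applying paragraphs (f)–(g): (f) operates against (c): a current Class E Exemption Letter is held. (g) is not engaged (no current General Notice is held), so (f) stands. So (c) is unavailable.
All of (d)'s requirements are met (aggregate throughput is 3,300 units, meeting the 3,200 units threshold; the seller is a natural person; a current Standing Certificate is held). Under paragraphs (h)–(m): (h) would limit (d) — some sales are to a restaurant for resale — but (i) sets (h) aside: (i) applies — a current Tier C Notice is held. (j) is engaged (assessed value is $347,000, below the $386,500 limit), but is set aside by (k): (k) applies — a current Tier G Approval is held. (l) is inapplicable (the baked goods contain no meat or seafood), so (k) stands. Exception (d) stands.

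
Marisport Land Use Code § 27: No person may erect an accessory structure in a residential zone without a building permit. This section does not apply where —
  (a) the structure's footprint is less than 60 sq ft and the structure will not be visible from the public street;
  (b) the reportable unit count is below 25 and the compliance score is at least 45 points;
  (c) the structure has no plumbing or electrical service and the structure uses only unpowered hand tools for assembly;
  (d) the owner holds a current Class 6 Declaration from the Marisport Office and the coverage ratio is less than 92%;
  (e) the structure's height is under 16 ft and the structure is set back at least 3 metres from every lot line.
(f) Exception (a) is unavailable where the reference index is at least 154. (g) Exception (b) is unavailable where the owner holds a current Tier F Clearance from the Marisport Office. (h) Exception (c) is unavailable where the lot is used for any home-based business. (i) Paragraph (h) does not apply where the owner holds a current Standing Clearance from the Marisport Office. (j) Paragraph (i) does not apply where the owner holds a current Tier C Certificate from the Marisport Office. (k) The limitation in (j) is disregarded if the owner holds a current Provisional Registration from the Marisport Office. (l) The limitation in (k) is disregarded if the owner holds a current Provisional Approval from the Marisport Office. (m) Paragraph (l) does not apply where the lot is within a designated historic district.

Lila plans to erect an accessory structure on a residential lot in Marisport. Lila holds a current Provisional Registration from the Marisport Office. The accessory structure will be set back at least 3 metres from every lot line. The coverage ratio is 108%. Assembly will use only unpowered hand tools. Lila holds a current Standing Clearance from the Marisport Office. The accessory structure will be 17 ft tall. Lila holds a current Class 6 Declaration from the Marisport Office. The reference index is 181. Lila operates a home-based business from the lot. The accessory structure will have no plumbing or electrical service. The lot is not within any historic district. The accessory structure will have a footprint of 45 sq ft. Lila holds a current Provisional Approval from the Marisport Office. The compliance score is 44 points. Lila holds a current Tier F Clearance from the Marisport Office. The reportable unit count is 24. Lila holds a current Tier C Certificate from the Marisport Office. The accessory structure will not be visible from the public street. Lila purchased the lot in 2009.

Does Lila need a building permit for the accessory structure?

Yes — Lila must obtain a building permit.

Exception (a)'s conditions are all satisfied: the structure's footprint is 45 sq ft, less than the 60 sq ft limit; the structure will not be visible from the street. However, paragraph (f) must be considered: (f) is triggered — the reference index is 181, meeting the 154 threshold. So (a) is unavailable.
Exception (b) requires that the compliance score is at least 45 points; but the compliance score is 44 points, short of 45 points, so (b) is unavailable.
Exception (c)'s conditions are all satisfied: there is no plumbing or electrical service; assembly uses only hand tools. However, paragraphs (h)–(m) must be considered: (h) operates against (c): a home-based business operates on the lot. (i) would limit (h) — a current Standing Clearance is held — but (j) sets (i) aside: (j) operates — a current Tier C Certificate is held. (k) is triggered (a current Provisional Registration is held), but yields to (l): (l) operates against (k): a current Provisional Approval is held. (m), which would lift (l), is inapplicable — the lot is not in a historic district. So (c) is unavailable.
Exception (d) requires that the coverage ratio is less than 92%; but the coverage ratio is 108%, not less than 92%, so (d) is unavailable.
Exception (e) does not apply: the structure's height is 17 ft, not under 16 ft.
No exception displaces § 27.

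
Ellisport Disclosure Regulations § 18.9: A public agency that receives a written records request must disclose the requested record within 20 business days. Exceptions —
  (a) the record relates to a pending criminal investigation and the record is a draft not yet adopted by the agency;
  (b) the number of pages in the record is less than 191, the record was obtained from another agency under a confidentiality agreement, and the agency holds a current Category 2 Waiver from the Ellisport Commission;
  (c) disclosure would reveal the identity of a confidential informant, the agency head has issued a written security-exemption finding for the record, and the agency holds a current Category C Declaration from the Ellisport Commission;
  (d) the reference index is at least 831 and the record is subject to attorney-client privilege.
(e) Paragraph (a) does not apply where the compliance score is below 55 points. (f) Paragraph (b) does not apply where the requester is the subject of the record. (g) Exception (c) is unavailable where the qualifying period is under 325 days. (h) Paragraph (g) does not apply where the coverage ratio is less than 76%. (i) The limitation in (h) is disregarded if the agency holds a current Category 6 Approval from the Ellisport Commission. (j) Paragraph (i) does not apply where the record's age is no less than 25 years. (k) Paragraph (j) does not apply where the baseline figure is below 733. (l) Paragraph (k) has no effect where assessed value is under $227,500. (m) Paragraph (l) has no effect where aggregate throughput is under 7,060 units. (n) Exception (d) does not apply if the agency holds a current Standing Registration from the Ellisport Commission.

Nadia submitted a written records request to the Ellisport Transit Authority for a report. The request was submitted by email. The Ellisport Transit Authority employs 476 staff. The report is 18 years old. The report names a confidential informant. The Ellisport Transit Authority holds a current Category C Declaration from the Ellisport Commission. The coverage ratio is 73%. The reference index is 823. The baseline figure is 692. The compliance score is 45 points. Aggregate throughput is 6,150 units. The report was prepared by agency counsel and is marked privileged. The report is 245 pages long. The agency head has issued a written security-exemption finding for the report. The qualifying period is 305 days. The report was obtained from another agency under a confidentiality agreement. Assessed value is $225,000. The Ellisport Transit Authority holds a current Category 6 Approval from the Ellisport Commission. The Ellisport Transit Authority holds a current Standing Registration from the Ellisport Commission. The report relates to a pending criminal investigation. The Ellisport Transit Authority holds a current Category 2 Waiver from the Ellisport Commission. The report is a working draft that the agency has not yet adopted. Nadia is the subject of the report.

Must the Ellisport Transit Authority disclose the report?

Exception (a) is satisfied on its face — the report relates to a pending investigation; the report is an unadopted draft. Turning to paragraph (e): (e) operates — the compliance score is 45 points, below the 55 points limit. So (a) is unavailable.
Exception (b) requires that the number of pages in the record is less than 191; but the number of pages in the record is 245, not less than 191, so (b) is unavailable.
Exception (c)'s conditions are all satisfied: the report names a confidential informant; a written security-exemption finding has been issued; a current Category C Declaration is held. But: (g) is triggered — the qualifying period is 305 days, under the 325 days limit. (h) applies (the coverage ratio is 73%, less than the 76% limit), but is set aside by (i): (i) operates against (h): a current Category 6 Approval is held. (j), which would lift (i), is inapplicable — the record's age is 18 years, short of 25 years. (c) is therefore removed.
Exception (d) does not apply: the reference index is 823, short of 831.
No exception displaces § 18.9.

Yes — the Ellisport Transit Authority must disclose the report.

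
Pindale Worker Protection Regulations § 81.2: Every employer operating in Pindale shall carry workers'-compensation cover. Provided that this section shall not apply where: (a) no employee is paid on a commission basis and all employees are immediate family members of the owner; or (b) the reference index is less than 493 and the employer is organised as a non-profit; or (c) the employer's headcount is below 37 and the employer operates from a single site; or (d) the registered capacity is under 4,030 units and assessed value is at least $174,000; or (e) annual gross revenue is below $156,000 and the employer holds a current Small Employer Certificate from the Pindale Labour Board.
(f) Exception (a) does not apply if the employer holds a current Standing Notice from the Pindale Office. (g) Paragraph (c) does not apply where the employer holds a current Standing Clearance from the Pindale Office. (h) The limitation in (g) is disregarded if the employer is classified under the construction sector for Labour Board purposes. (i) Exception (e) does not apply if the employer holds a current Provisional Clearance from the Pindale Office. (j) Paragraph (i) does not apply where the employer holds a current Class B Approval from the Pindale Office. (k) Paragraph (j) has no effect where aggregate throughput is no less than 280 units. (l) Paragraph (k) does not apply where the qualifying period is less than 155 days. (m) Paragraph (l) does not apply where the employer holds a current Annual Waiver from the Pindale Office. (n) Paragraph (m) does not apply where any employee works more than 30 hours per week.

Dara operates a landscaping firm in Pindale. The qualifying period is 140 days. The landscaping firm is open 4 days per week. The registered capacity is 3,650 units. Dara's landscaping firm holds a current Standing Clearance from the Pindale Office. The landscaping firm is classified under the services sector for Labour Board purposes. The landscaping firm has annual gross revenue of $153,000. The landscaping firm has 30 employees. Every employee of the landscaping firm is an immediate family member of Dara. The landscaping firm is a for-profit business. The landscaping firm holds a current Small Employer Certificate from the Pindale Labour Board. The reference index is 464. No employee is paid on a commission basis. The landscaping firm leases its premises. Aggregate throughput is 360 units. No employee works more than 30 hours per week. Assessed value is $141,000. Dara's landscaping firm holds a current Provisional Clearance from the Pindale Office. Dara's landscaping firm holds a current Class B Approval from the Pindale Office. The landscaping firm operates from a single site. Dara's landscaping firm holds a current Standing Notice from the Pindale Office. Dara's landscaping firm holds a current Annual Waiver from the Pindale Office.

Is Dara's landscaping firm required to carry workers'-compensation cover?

All of (a)'s requirements are met (no employee is paid on commission; every employee is an immediate family member). However, paragraph (f) must be considered: (f) operates against (a): a current Standing Notice is held. (a) is therefore removed.
Exception (b) requires that the employer is organised as a non-profit; but the employer is for-profit, so (b) is unavailable.
Exception (c) is satisfied on its face — the employer's headcount is 30, below the 37 limit; the employer operates from a single site. But: (g) is engaged — a current Standing Clearance is held. (h) is not engaged (the landscaping firm is classified under the services sector), so (g) stands. Exception (c) does not apply.
Exception (d) requires that assessed value is at least $174,000; but assessed value is $141,000, short of $174,000, so (d) is unavailable.
Exception (e) is satisfied on its face — annual gross revenue is $153,000, below the $156,000 limit; a current Small Employer Certificate is held. But: (i) is engaged — a current Provisional Clearance is held. (j) would limit (i) — a current Class B Approval is held — but (k) sets (j) aside: (k) operates against (j): aggregate throughput is 360 units, meeting the 280 units threshold. (l) would limit (k) — the qualifying period is 140 days, less than the 155 days limit — but (m) sets (l) aside: (m) applies — a current Annual Waiver is held. (n) is inapplicable (no employee exceeds 30 hours/week), so (m) stands. Exception (e) does not apply.
Every exception is unavailable, so the rule governs.

Yes — Dara's landscaping firm must carry workers'-compensation cover.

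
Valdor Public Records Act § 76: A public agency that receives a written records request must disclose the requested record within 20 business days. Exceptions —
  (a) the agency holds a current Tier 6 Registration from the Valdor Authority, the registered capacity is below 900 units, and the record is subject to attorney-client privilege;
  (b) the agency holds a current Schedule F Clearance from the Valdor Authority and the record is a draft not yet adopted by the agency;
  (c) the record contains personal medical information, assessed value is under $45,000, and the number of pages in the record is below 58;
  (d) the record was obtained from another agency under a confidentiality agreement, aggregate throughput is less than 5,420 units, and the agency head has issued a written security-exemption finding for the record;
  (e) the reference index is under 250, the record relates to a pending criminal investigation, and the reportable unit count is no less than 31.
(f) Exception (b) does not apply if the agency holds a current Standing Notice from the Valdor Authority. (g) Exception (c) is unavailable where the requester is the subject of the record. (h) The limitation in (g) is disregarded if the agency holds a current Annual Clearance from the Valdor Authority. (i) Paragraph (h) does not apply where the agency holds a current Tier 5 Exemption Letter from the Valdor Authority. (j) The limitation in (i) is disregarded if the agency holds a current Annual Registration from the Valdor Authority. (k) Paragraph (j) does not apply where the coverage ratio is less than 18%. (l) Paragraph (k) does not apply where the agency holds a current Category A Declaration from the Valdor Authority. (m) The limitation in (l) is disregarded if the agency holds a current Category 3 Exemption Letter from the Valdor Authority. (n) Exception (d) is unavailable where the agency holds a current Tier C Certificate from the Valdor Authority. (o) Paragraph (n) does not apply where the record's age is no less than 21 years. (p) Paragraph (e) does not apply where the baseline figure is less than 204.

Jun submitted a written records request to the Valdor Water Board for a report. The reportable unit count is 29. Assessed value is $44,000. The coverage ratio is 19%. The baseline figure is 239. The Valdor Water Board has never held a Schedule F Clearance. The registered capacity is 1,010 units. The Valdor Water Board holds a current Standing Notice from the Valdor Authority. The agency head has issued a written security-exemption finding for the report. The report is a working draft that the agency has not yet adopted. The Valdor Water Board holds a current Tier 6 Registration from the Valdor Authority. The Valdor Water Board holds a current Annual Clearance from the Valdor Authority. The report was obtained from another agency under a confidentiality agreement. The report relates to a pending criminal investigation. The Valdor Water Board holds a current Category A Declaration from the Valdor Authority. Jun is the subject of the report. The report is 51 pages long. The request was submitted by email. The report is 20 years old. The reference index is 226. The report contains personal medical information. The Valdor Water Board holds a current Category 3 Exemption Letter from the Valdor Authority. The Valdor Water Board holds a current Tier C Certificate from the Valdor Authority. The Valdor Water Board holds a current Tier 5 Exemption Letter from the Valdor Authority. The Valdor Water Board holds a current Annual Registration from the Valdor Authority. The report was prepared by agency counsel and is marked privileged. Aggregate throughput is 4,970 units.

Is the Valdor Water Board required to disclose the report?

Exception (a) fails — the registered capacity is 1,010 units, not below 900 units.
Exception (b) fails — no current Schedule F Clearance is held.
Exception (c)'s conditions are all satisfied: the report contains personal medical information; assessed value is $44,000, under the $45,000 limit; the number of pages in the record is 51, below the 58 limit. Applying paragraphs (g)–(m): (g) would limit (c) — Jun is the subject of the report — but (h) sets (g) aside: (h) operates against (g): a current Annual Clearance is held. (i) operates (a current Tier 5 Exemption Letter is held), but is displaced by (j): (j) applies — a current Annual Registration is held. (k), which would lift (j), is inapplicable — the coverage ratio is 19%, not less than 18%. (c) remains available.
Exception (d)'s conditions are all satisfied: the report was obtained under a confidentiality agreement; aggregate throughput is 4,970 units, less than the 5,420 units limit; a written security-exemption finding has been issued. But applying paragraphs (n)–(o): (n) is triggered — a current Tier C Certificate is held. (o), which would lift (n), is not triggered — the record's age is 20 years, short of 21 years. So (d) is unavailable.
Exception (e) requires that the reportable unit count is no less than 31; but the reportable unit count is 29, short of 31, so (e) is unavailable.

No — exception (c) applies; the Valdor Water Board is not required to disclose the report.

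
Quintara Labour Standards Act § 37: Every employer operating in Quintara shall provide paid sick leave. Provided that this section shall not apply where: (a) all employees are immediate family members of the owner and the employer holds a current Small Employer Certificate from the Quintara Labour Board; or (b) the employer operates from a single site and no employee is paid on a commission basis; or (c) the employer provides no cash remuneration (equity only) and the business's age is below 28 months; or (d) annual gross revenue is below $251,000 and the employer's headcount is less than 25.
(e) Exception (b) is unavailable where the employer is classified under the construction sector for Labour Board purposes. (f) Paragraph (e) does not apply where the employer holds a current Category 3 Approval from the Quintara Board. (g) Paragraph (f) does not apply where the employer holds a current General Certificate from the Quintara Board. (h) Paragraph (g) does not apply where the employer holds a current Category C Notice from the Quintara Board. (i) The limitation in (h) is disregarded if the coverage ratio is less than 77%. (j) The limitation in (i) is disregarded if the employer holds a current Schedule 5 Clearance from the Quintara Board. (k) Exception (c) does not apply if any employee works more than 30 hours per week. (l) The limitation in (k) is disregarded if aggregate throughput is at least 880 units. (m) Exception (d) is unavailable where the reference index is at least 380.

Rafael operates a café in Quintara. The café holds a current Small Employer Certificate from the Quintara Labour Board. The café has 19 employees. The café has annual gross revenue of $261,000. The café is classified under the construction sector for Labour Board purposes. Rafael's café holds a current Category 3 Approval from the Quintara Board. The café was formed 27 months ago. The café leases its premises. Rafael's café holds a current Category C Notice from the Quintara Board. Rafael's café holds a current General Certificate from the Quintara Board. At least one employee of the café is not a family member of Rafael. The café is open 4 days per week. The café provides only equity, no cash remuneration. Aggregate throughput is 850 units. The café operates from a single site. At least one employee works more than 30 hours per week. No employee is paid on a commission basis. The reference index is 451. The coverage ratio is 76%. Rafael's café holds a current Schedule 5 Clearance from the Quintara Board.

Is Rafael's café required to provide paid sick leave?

No — exception (b) applies; Rafael's café is not required to provide paid sick leave.

Exception (a) requires that all employees are immediate family members of the owner; but at least one employee is not a family member, so (a) is unavailable.
Exception (b) is satisfied on its face — the employer operates from a single site; no employee is paid on commission. Considering the limiting provisions: (e) operates (the café is classified under the construction sector), but is itself disapplied by (f): (f) operates against (e): a current Category 3 Approval is held. (g) is triggered (a current General Certificate is held), but is overridden by (h): (h) operates against (g): a current Category C Notice is held. (i) is triggered (the coverage ratio is 76%, less than the 77% limit), but is set aside by (j): (j) operates against (i): a current Schedule 5 Clearance is held. So (b) applies.
All of (c)'s requirements are met (remuneration is equity-only; the business's age is 27 months, below the 28 months limit). But applying paragraphs (k)–(l): (k) operates — at least one employee exceeds 30 hours/week. (l) is not triggered (aggregate throughput is 850 units, short of 880 units), so (k) stands. So (c) is unavailable.
Exception (d) does not apply: annual gross revenue is $261,000, not below $251,000.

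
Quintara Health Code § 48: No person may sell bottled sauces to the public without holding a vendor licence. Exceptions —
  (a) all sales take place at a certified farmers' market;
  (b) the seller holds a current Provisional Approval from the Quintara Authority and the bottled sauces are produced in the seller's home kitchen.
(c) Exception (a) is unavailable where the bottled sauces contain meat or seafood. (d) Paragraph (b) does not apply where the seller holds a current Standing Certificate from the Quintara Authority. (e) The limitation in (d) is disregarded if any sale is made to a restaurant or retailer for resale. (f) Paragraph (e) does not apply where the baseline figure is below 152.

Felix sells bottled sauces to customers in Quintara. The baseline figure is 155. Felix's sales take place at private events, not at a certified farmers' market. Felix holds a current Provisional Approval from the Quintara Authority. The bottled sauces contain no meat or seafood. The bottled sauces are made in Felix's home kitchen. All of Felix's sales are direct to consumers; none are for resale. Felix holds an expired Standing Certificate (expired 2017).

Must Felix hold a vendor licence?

No — exception (b) applies; Felix is not required to hold a vendor licence.

Exception (a) requires that all sales take place at a certified farmers' market; but sales are at private events, not a certified farmers' market, so (a) is unavailable.
Exception (b) is satisfied on its face — a current Provisional Approval is held; the bottled sauces are home-kitchen produced. Considering the limiting provisions: (d) is not engaged — no current Standing Certificate is held. So (b) applies.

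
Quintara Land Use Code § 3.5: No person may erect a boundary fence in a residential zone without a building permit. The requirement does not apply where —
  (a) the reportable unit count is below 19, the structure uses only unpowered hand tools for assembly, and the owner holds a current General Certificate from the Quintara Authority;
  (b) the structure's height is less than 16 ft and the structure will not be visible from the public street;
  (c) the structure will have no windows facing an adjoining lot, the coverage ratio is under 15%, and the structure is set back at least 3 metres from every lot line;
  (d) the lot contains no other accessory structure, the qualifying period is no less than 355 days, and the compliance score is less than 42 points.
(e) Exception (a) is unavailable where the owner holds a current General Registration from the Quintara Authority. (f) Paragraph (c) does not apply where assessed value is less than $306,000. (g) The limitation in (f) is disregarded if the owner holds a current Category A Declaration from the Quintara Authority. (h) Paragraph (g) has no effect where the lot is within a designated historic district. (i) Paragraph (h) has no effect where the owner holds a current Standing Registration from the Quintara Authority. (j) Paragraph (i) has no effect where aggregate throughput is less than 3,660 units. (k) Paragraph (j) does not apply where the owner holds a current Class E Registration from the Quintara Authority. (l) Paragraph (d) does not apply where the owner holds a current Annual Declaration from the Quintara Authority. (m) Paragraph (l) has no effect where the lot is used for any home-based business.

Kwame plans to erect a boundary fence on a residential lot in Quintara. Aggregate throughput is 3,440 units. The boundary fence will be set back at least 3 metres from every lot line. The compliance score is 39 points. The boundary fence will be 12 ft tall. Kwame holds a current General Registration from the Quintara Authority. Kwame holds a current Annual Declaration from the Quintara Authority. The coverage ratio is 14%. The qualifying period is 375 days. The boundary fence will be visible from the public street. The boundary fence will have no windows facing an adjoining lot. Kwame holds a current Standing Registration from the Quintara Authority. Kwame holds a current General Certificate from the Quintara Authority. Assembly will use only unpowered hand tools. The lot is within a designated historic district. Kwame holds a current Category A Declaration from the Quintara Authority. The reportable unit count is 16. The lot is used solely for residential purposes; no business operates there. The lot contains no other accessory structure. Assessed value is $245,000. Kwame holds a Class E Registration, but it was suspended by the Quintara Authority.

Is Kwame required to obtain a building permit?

Exception (a): the reportable unit count is 16, below the 19 limit; assembly uses only hand tools; a current General Certificate is held — every condition holds. But applying paragraph (e): (e) operates against (a): a current General Registration is held. (a) is therefore removed.
Exception (b) requires that the structure will not be visible from the public street; but the structure will be visible from the street, so (b) is unavailable.
Exception (c)'s conditions are all satisfied: no windows face an adjoining lot; the coverage ratio is 14%, under the 15% limit; the setback is at least 3 m on every side. But applying paragraphs (f)–(k): (f) operates against (c): assessed value is $245,000, less than the $306,000 limit. (g) would limit (f) — a current Category A Declaration is held — but (h) sets (g) aside: (h) operates against (g): the lot is in a historic district. (i) operates (a current Standing Registration is held), but is itself disapplied by (j): (j) operates against (i): aggregate throughput is 3,440 units, less than the 3,660 units limit. (k) is not engaged (there is no Class E Registration in force), so (j) stands. So (c) is unavailable.
Exception (d)'s conditions are all satisfied: the lot has no other accessory structure; the qualifying period is 375 days, meeting the 355 days threshold; the compliance score is 39 points, less than the 42 points limit. But: (l) is engaged — a current Annual Declaration is held. (m), which would lift (l), is inapplicable — the lot is solely residential. (d) is therefore removed.
None of the exceptions is available; § 3.5 applies in full.

Yes — Kwame must obtain a building permit.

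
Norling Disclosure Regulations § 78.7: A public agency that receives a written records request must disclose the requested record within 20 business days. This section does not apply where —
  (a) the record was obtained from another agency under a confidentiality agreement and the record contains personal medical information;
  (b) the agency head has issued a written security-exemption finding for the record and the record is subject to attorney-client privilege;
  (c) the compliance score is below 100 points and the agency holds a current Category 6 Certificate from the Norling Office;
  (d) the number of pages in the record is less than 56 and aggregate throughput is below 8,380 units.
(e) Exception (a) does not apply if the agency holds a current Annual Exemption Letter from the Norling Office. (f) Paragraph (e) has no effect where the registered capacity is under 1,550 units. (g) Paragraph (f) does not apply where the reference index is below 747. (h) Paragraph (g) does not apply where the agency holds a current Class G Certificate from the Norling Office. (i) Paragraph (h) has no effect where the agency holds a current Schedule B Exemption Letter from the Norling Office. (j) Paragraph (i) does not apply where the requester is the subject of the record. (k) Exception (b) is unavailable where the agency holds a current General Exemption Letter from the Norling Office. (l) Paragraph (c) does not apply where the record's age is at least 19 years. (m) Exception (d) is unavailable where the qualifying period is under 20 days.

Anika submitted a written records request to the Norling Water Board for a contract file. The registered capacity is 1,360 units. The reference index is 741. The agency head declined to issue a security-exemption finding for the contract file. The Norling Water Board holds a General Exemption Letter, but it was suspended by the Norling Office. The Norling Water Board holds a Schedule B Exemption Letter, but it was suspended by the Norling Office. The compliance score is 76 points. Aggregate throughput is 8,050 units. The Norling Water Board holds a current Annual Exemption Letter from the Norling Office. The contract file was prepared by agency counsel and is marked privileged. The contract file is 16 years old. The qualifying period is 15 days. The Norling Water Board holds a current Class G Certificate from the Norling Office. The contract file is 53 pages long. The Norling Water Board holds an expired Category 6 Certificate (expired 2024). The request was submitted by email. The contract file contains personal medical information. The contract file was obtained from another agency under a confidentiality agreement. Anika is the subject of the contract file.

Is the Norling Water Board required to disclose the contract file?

All of (a)'s requirements are met (the contract file was obtained under a confidentiality agreement; the contract file contains personal medical information). Considering the limiting provisions: (e) operates (a current Annual Exemption Letter is held), but is displaced by (f): (f) operates against (e): the registered capacity is 1,360 units, under the 1,550 units limit. (g) would limit (f) — the reference index is 741, below the 747 limit — but (h) sets (g) aside: (h) operates against (g): a current Class G Certificate is held. (i), which would lift (h), is inapplicable — there is no Schedule B Exemption Letter in force. (a) remains available.
Exception (b) fails — the agency head declined to issue a security-exemption finding.
Exception (c) does not apply: the Category 6 Certificate is not current.
Exception (d)'s conditions are all satisfied: the number of pages in the record is 53, less than the 56 limit; aggregate throughput is 8,050 units, below the 8,380 units limit. Turning to paragraph (m): (m) operates against (d): the qualifying period is 15 days, under the 20 days limit. Exception (d) does not apply.

No — exception (a) applies; the Norling Water Board is not required to disclose the contract file.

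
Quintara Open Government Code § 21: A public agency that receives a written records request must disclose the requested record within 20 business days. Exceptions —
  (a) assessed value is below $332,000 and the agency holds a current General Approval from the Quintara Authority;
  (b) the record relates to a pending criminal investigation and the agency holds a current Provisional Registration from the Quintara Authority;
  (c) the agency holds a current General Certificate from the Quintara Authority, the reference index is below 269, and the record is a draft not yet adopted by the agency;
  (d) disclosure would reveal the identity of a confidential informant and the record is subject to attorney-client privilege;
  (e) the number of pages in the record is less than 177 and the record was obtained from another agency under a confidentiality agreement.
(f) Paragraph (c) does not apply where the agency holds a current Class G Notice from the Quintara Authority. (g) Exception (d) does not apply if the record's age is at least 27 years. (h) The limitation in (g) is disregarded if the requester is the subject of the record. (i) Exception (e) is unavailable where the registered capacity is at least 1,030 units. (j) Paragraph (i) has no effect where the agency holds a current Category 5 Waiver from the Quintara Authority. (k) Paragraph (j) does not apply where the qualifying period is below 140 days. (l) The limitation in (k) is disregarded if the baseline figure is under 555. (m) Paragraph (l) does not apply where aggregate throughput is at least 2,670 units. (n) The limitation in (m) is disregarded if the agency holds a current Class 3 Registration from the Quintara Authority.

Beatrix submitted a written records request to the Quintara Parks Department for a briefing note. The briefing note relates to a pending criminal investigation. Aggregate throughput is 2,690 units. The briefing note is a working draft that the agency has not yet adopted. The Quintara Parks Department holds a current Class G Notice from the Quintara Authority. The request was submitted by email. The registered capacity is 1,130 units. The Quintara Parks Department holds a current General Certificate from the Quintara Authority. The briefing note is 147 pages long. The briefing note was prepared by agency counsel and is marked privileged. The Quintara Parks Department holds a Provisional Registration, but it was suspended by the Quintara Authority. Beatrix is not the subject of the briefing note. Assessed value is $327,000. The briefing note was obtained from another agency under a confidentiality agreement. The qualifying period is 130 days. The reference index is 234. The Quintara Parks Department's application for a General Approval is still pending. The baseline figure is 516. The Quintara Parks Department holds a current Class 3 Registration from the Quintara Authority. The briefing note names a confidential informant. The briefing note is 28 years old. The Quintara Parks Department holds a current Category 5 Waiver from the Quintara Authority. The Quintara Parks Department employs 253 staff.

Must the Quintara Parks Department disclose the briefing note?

Exception (a) does not apply: the General Approval is not current.
Exception (b) fails — there is no Provisional Registration in force.
Exception (c): a current General Certificate is held; the reference index is 234, below the 269 limit; the briefing note is an unadopted draft — every condition holds. But applying paragraph (f): (f) is engaged — a current Class G Notice is held. (c) is therefore removed.
Exception (d): the briefing note names a confidential informant; the briefing note is privileged — every condition holds. However, paragraphs (g)–(h) must be considered: (g) operates against (d): the record's age is 28 years, meeting the 27 years threshold. (h) does not operate here (Beatrix is not the subject of the briefing note), so (g) stands. Exception (d) does not apply.
All of (e)'s requirements are met (the number of pages in the record is 147, less than the 177 limit; the briefing note was obtained under a confidentiality agreement). Considering the limiting provisions: (i) is triggered (the registered capacity is 1,130 units, meeting the 1,030 units threshold), but is itself disapplied by (j): (j) operates against (i): a current Category 5 Waiver is held. (k) would limit (j) — the qualifying period is 130 days, below the 140 days limit — but (l) sets (k) aside: (l) is engaged — the baseline figure is 516, under the 555 limit. (m) would limit (l) — aggregate throughput is 2,690 units, meeting the 2,670 units threshold — but (n) sets (m) aside: (n) operates against (m): a current Class 3 Registration is held. So (e) applies.

No — exception (e) applies; the Quintara Parks Department is not required to disclose the briefing note.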